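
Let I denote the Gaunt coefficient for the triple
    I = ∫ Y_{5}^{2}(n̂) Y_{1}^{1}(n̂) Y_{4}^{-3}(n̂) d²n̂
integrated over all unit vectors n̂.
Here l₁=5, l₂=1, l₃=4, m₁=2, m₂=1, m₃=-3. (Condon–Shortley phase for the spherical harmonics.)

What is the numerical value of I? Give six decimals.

Checks pass: Σm=0; 10 even; l₃=4∈[4,6].
(2·5+1)(2·1+1)(2·4+1) = 297
Δ: 2! 8! 0! / 11! → 1/495
sum: t=1:−1/576 = -1/576
3j²(5 1 4; 0 0 0) = Δ·Π!·Σ² = 5/99  (sign -1)
sum: t=2:+1/10080 = 1/10080
3j²(5 1 4; 2 1 -3) = Δ·Π!·Σ² = 1/165  (sign -1)
combine: 4πI² = 297·5/99·1/165 = 1/11
take √, sign +1: I = 0.08505478

0.085055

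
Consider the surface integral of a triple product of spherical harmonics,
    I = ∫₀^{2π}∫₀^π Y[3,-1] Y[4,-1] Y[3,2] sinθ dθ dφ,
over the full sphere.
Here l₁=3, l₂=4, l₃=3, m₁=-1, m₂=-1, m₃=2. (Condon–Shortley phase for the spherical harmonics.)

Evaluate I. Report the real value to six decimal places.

0.145070

Checks pass: Σm=0; 10 even; l₃=3∈[1,7].
(2·3+1)(2·4+1)(2·3+1) = 441
Δ: 4! 2! 4! / 11! → 1/34650
sum: t=1:−1/72 t=2:+1/16 t=3:−1/72 = 5/144
3j²(3 4 3; 0 0 0) = Δ·Π!·Σ² = 2/77  (sign -1)
sum: t=2:+1/48 t=3:−1/144 = 1/72
3j²(3 4 3; -1 -1 2) = Δ·Π!·Σ² = 16/693  (sign -1)
combine: 4πI² = 441·2/77·16/693 = 32/121
take √, sign +1: I = 0.14506992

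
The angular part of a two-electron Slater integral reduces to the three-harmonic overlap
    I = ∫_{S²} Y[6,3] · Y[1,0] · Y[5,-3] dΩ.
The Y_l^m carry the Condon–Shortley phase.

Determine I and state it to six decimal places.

Rules hold: Σm=0, L=12 even, 5≤5≤7.
N = 13·3·11 = 429
Δ = 2!·10!·0!/13! = 1/858
Racah Σ t=1..1: t=1:−1/14400 = -1/14400
⇒ 3j(6 1 5; 0 0 0)² = 6/143, sgn +1
Racah Σ t=1..1: t=1:−1/80640 = -1/80640
⇒ 3j(6 1 5; 3 0 -3)² = 9/286, sgn -1
4πI² = N·(3j₀)²·(3jₘ)² = 81/143
I = -1·√(0.566434/4π) = -0.21230956

-0.212310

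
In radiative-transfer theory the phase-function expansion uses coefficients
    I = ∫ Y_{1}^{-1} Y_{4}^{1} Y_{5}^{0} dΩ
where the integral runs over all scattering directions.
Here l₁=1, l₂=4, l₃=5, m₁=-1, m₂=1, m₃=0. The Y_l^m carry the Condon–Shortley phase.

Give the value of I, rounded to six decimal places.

0.155288

Checks pass: Σm=0; 10 even; l₃=5∈[3,5].
(2·1+1)(2·4+1)(2·5+1) = 297
Δ: 0! 2! 8! / 11! → 1/495
sum: t=0:+1/576 = 1/576
3j²(1 4 5; 0 0 0) = Δ·Π!·Σ² = 5/99  (sign -1)
sum: t=0:+1/1440 = 1/1440
3j²(1 4 5; -1 1 0) = Δ·Π!·Σ² = 2/99  (sign -1)
combine: 4πI² = 297·5/99·2/99 = 10/33
take √, sign +1: I = 0.15528807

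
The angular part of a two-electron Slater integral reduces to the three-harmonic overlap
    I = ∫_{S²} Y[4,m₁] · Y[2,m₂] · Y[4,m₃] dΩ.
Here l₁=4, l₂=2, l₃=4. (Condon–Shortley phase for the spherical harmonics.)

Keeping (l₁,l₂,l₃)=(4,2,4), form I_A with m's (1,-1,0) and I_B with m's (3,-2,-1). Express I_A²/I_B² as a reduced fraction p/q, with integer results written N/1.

l's match ⇒ only the (l;m) 3-j factors differ between A and B.
A: triangle coeff Δ(4,2,4) = 1/13860; Σ_t [0,1]: t=0:+1/72 t=1:−1/96 = 1/288; (3j)²=1/462 [(4 2 4; 1 -1 0)], sign=+1
B: triangle coeff Δ(4,2,4) = 1/13860; Σ_t [0,0]: t=0:+1/480 = 1/480; (3j)²=3/110 [(4 2 4; 3 -2 -1)], sign=-1
I_A²/I_B² = (1/462)/(3/110) = 5/63

5/63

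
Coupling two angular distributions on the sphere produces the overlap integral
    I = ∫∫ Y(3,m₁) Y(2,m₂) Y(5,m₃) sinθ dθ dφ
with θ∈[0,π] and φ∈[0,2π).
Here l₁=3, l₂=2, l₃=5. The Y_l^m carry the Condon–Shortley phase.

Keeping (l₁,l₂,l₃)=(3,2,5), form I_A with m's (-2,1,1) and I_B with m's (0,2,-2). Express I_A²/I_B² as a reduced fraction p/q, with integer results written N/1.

24/35

Same 3,2,5: normalisation and zero-m 3j drop out of the ratio.
A: Δ: 0! 6! 4! / 11! → 1/2310; sum: t=0:+1/720 = 1/720; 3j²(3 2 5; -2 1 1) = Δ·Π!·Σ² = 4/385  (sign +1)
B: Δ: 0! 6! 4! / 11! → 1/2310; sum: t=0:+1/864 = 1/864; 3j²(3 2 5; 0 2 -2) = Δ·Π!·Σ² = 1/66  (sign -1)
I_A²/I_B² = (4/385)/(1/66) = 24/35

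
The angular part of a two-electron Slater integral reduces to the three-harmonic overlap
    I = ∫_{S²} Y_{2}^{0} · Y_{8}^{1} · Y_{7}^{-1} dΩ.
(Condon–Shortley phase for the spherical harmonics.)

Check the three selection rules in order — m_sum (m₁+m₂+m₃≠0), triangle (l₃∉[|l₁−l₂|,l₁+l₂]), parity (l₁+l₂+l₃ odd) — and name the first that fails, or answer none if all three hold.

parity

azimuthal sum: 0 + 1 − 1 = 0  ✓
6 ≤ 7 ≤ 10 (triangle on l)  ✓
L = 2 + 8 + 7 = 17 (odd)  ✗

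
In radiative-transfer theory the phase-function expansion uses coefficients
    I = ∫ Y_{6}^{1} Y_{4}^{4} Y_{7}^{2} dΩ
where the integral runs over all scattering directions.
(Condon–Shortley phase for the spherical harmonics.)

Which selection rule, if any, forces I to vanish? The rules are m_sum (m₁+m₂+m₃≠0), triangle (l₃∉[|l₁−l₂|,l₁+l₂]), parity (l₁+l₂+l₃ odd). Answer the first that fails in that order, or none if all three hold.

m_sum

Σmᵢ = 7  ✗
l₃∈[|l₁−l₂|,l₁+l₂]=[2,10], have l₃=7
Σlᵢ = 17 ⇒ odd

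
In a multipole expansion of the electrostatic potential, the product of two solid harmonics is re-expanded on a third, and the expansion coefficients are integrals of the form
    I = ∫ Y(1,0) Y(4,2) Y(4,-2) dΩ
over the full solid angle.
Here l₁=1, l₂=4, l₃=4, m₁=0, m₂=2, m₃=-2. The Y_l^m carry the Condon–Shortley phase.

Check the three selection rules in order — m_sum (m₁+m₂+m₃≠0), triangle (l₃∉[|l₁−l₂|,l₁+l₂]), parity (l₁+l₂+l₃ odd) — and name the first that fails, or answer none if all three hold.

Σmᵢ = 0  ✓
l₃∈[|l₁−l₂|,l₁+l₂]=[3,5], have l₃=4  ✓
Σlᵢ = 9 ⇒ odd  ✗

parity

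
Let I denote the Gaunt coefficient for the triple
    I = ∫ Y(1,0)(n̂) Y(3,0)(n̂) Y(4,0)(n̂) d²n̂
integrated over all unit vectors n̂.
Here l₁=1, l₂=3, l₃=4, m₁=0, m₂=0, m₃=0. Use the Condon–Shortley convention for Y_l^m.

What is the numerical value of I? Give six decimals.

Rules hold: Σm=0, L=8 even, 2≤4≤4.
N = 3·7·9 = 189
Δ = 0!·2!·6!/9! = 1/252
Racah Σ t=0..0: t=0:+1/36 = 1/36
⇒ 3j(1 3 4; 0 0 0)² = 4/63, sgn +1
(m-triple is (0,0,0) — same symbol as above.)
4πI² = N·(3j₀)²·(3jₘ)² = 16/21
I = +1·√(0.761905/4π) = 0.24623252

0.246233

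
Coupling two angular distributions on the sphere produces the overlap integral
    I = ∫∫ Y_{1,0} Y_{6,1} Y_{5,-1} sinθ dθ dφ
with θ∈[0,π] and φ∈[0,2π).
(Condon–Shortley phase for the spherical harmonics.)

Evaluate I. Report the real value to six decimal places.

-0.241725

Rules hold: Σm=0, L=12 even, 5≤5≤7.
N = 3·13·11 = 429
Δ = 2!·0!·10!/13! = 1/858
Racah Σ t=1..1: t=1:−1/14400 = -1/14400
⇒ 3j(1 6 5; 0 0 0)² = 6/143, sgn +1
Racah Σ t=1..1: t=1:−1/17280 = -1/17280
⇒ 3j(1 6 5; 0 1 -1)² = 35/858, sgn -1
4πI² = N·(3j₀)²·(3jₘ)² = 105/143
I = -1·√(0.734266/4π) = -0.24172507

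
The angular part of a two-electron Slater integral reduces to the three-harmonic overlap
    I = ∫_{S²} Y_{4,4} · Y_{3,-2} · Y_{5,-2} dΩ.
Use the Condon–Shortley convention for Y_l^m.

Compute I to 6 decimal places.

Rules hold: Σm=0, L=12 even, 1≤5≤7.
N = 9·7·11 = 693
Δ = 2!·6!·4!/13! = 1/180180
Racah Σ t=0..2: t=0:+1/576 t=1:−1/144 t=2:+1/576 = -1/288
⇒ 3j(4 3 5; 0 0 0)² = 20/1001, sgn +1
Racah Σ t=0..0: t=0:+1/8640 = 1/8640
⇒ 3j(4 3 5; 4 -2 -2)² = 14/1287, sgn -1
4πI² = N·(3j₀)²·(3jₘ)² = 280/1859
I = -1·√(0.150619/4π) = -0.10947990

-0.109480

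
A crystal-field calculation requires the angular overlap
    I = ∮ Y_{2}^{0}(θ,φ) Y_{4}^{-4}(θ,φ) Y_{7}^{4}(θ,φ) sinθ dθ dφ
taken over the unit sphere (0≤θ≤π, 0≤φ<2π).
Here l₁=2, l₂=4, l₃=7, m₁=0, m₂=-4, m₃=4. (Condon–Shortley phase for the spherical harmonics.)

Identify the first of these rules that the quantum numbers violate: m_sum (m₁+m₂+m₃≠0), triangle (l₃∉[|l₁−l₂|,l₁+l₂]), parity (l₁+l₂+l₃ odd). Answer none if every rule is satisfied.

Σmᵢ = 0  ✓
l₃∈[|l₁−l₂|,l₁+l₂]=[2,6], have l₃=7  ✗
Σlᵢ = 13 ⇒ odd

triangle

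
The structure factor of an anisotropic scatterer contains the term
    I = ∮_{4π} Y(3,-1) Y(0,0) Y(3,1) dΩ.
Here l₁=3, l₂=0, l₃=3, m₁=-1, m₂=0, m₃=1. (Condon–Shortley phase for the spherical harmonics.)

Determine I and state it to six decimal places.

m-sum 0 ✓  L=6 even ✓  3≤3≤3 ✓
Π(2lᵢ+1) = 7×1×7 = 49
triangle coeff Δ(3,0,3) = 1/7
Σ_t [0,0]: t=0:+1/36 = 1/36
(3j)²=1/7 [(3 0 3; 0 0 0)], sign=-1
Σ_t [0,0]: t=0:+1/48 = 1/48
(3j)²=1/7 [(3 0 3; -1 0 1)], sign=+1
⇒ 4πI² = 1/1
I = (-1)√(1/1/(4π)) = -0.28209479

-0.282095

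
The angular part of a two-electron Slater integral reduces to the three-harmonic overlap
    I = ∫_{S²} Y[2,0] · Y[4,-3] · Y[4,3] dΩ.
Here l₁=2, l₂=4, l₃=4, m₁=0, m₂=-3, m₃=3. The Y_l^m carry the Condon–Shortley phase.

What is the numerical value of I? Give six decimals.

Rules hold: Σm=0, L=10 even, 2≤4≤6.
N = 5·9·9 = 405
Δ = 2!·2!·6!/11! = 1/13860
Racah Σ t=0..2: t=0:+1/192 t=1:−1/36 t=2:+1/192 = -5/288
⇒ 3j(2 4 4; 0 0 0)² = 20/693, sgn -1
Racah Σ t=0..1: t=0:+1/480 t=1:−1/720 = 1/1440
⇒ 3j(2 4 4; 0 -3 3)² = 7/1980, sgn -1
4πI² = N·(3j₀)²·(3jₘ)² = 5/121
I = +1·√(0.0413223/4π) = 0.05734392

0.057344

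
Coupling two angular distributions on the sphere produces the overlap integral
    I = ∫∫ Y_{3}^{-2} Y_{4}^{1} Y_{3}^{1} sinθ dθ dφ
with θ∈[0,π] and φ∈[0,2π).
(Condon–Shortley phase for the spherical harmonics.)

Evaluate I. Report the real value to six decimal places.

0.145070

m-sum 0 ✓  L=10 even ✓  1≤3≤7 ✓
Π(2lᵢ+1) = 7×9×7 = 441
triangle coeff Δ(3,4,3) = 1/34650
Σ_t [1,3]: t=1:−1/72 t=2:+1/16 t=3:−1/72 = 5/144
(3j)²=2/77 [(3 4 3; 0 0 0)], sign=-1
Σ_t [3,4]: t=3:−1/48 t=4:+1/144 = -1/72
(3j)²=16/693 [(3 4 3; -2 1 1)], sign=-1
⇒ 4πI² = 32/121
I = (+1)√(32/121/(4π)) = 0.14506992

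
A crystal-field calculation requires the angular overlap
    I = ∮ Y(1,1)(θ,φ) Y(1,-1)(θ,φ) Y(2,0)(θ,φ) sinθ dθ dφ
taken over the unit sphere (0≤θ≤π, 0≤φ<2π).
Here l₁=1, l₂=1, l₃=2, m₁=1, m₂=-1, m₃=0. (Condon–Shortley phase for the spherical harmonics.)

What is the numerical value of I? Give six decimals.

Rules hold: Σm=0, L=4 even, 0≤2≤2.
N = 3·3·5 = 45
Δ = 0!·2!·2!/5! = 1/30
Racah Σ t=0..0: t=0:+1/1 = 1/1
⇒ 3j(1 1 2; 0 0 0)² = 2/15, sgn +1
Racah Σ t=0..0: t=0:+1/4 = 1/4
⇒ 3j(1 1 2; 1 -1 0)² = 1/30, sgn +1
4πI² = N·(3j₀)²·(3jₘ)² = 1/5
I = +1·√(0.2/4π) = 0.12615663

0.126157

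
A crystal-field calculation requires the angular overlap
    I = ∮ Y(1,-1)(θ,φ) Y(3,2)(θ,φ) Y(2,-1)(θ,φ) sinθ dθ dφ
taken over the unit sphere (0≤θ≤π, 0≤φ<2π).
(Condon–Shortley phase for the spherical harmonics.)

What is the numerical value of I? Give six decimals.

Checks pass: Σm=0; 6 even; l₃=2∈[2,4].
(2·1+1)(2·3+1)(2·2+1) = 105
Δ: 2! 0! 4! / 7! → 1/105
sum: t=1:−1/4 = -1/4
3j²(1 3 2; 0 0 0) = Δ·Π!·Σ² = 3/35  (sign -1)
sum: t=2:+1/12 = 1/12
3j²(1 3 2; -1 2 -1) = Δ·Π!·Σ² = 2/21  (sign -1)
combine: 4πI² = 105·3/35·2/21 = 6/7
take √, sign +1: I = 0.26116903

0.261169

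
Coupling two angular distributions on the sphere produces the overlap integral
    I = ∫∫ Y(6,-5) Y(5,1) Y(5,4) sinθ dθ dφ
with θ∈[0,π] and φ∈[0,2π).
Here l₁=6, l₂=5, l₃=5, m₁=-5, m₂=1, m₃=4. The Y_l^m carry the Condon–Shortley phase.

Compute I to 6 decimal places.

Checks pass: Σm=0; 16 even; l₃=5∈[1,11].
(2·6+1)(2·5+1)(2·5+1) = 1573
Δ: 6! 6! 4! / 17! → 1/28588560
sum: t=1:−1/345600 t=2:+1/13824 t=3:−1/5184 t=4:+1/13824 t=5:−1/345600 = -7/129600
3j²(6 5 5; 0 0 0) = Δ·Π!·Σ² = 80/7293  (sign +1)
sum: t=5:−1/518400 t=6:+1/2073600 = -1/691200
3j²(6 5 5; -5 1 4) = Δ·Π!·Σ² = 81/4420  (sign +1)
combine: 4πI² = 1573·80/7293·81/4420 = 1188/3757
take √, sign +1: I = 0.15862904

0.158629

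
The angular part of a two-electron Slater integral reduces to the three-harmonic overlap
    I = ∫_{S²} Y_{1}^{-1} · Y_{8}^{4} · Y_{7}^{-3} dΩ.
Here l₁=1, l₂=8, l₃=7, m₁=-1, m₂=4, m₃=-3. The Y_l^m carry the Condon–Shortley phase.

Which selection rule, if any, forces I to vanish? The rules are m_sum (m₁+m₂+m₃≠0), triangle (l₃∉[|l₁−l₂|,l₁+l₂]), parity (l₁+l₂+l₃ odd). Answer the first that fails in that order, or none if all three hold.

Σmᵢ = 0  ✓
l₃∈[|l₁−l₂|,l₁+l₂]=[7,9], have l₃=7  ✓
Σlᵢ = 16 ⇒ even  ✓

none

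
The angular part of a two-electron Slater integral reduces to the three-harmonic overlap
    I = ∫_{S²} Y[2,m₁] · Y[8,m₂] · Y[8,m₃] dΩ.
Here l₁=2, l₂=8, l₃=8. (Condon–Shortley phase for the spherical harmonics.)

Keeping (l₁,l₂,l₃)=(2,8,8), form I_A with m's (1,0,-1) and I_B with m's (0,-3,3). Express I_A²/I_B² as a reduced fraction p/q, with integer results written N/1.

Shared (l₁,l₂,l₃)=(2,8,8): N and (l;000)² cancel in I_A²/I_B².
A: Δ = 2!·2!·14!/19! = 1/348840; Racah Σ t=0..1: t=0:+1/58060800 t=1:−1/50803200 = -1/406425600; ⇒ 3j(2 8 8; 1 0 -1)² = 1/3230, sgn +1
B: Δ = 2!·2!·14!/19! = 1/348840; Racah Σ t=0..2: t=0:+1/174182400 t=1:−1/87091200 t=2:+1/958003200 = -1/212889600; ⇒ 3j(2 8 8; 0 -3 3)² = 15/2584, sgn +1
I_A²/I_B² = (1/3230)/(15/2584) = 4/75

4/75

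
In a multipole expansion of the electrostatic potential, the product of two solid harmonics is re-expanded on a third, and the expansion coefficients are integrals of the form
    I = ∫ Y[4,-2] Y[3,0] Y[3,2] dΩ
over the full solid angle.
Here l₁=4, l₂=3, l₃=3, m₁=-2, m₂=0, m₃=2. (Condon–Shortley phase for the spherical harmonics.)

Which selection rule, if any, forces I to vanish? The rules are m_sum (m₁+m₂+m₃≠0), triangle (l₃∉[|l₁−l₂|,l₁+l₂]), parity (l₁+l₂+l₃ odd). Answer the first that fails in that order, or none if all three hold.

m₁+m₂+m₃ = -2 + 0 + 2 = 0  ✓
triangle: |4−3|=1 ≤ l₃=3 ≤ 4+3=7  ✓
parity: l₁+l₂+l₃ = 10 is even  ✓

none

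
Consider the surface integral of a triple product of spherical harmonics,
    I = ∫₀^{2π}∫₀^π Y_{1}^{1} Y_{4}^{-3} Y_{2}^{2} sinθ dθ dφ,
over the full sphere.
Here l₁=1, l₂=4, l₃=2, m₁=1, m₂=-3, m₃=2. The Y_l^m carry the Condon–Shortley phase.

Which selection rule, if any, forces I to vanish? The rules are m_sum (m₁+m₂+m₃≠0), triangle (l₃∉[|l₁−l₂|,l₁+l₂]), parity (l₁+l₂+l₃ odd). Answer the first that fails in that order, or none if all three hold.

triangle

Σmᵢ = 0  ✓
l₃∈[|l₁−l₂|,l₁+l₂]=[3,5], have l₃=2  ✗
Σlᵢ = 7 ⇒ odd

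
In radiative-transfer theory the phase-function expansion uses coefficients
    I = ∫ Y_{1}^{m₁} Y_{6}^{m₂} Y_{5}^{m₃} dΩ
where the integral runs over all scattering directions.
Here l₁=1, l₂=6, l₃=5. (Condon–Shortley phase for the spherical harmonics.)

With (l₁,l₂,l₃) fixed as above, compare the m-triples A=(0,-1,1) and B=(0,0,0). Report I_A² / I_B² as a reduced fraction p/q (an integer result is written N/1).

35/36

Same 1,6,5: normalisation and zero-m 3j drop out of the ratio.
A: Δ: 2! 0! 10! / 13! → 1/858; sum: t=1:−1/17280 = -1/17280; 3j²(1 6 5; 0 -1 1) = Δ·Π!·Σ² = 35/858  (sign -1)
B: Δ: 2! 0! 10! / 13! → 1/858; sum: t=1:−1/14400 = -1/14400; 3j²(1 6 5; 0 0 0) = Δ·Π!·Σ² = 6/143  (sign +1)
I_A²/I_B² = (35/858)/(6/143) = 35/36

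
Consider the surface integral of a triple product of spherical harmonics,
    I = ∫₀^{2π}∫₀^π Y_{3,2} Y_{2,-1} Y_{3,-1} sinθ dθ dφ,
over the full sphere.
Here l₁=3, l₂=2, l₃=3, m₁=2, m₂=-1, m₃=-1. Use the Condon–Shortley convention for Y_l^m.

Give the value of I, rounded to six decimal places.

Checks pass: Σm=0; 8 even; l₃=3∈[1,5].
(2·3+1)(2·2+1)(2·3+1) = 245
Δ: 2! 4! 2! / 9! → 1/3780
sum: t=0:+1/24 t=1:−1/4 t=2:+1/24 = -1/6
3j²(3 2 3; 0 0 0) = Δ·Π!·Σ² = 4/105  (sign +1)
sum: t=0:+1/12 t=1:−1/48 = 1/16
3j²(3 2 3; 2 -1 -1) = Δ·Π!·Σ² = 1/28  (sign +1)
combine: 4πI² = 245·4/105·1/28 = 1/3
take √, sign +1: I = 0.16286750

0.162868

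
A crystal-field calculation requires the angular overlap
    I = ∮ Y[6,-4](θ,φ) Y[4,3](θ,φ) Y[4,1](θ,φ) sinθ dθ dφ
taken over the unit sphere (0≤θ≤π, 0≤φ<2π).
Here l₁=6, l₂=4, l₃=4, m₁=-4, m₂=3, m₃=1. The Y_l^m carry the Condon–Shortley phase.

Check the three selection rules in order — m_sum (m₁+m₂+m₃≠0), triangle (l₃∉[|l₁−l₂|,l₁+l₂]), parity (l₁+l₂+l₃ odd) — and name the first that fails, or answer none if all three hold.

none

m₁+m₂+m₃ = -4 + 3 + 1 = 0  ✓
triangle: |6−4|=2 ≤ l₃=4 ≤ 6+4=10  ✓
parity: l₁+l₂+l₃ = 14 is even  ✓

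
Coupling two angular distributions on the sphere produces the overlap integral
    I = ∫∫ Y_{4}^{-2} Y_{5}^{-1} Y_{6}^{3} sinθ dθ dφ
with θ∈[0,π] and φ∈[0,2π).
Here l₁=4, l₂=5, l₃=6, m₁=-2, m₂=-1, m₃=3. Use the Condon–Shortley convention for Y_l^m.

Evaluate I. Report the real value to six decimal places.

l₁+l₂+l₃=15 is odd: 3j(l;000)=0 ⇒ I=0

0.000000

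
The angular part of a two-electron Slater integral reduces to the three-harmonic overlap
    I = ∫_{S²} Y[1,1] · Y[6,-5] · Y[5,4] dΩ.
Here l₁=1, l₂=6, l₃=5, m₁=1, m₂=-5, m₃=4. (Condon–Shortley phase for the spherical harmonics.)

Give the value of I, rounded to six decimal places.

-0.303018

Rules hold: Σm=0, L=12 even, 5≤5≤7.
N = 3·13·11 = 429
Δ = 2!·0!·10!/13! = 1/858
Racah Σ t=1..1: t=1:−1/14400 = -1/14400
⇒ 3j(1 6 5; 0 0 0)² = 6/143, sgn +1
Racah Σ t=0..0: t=0:+1/725760 = 1/725760
⇒ 3j(1 6 5; 1 -5 4)² = 5/78, sgn -1
4πI² = N·(3j₀)²·(3jₘ)² = 15/13
I = -1·√(1.15385/4π) = -0.30301841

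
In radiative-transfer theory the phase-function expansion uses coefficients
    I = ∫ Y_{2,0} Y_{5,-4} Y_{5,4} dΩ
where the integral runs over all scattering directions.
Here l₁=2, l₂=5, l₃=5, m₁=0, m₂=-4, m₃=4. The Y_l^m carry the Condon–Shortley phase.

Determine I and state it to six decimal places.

m-sum 0 ✓  L=12 even ✓  3≤5≤7 ✓
Π(2lᵢ+1) = 5×11×11 = 605
triangle coeff Δ(2,5,5) = 1/38610
Σ_t [0,2]: t=0:+1/2880 t=1:−1/576 t=2:+1/2880 = -1/960
(3j)²=10/429 [(2 5 5; 0 0 0)], sign=+1
Σ_t [0,1]: t=0:+1/20160 t=1:−1/40320 = 1/40320
(3j)²=6/715 [(2 5 5; 0 -4 4)], sign=-1
⇒ 4πI² = 20/169
I = (-1)√(20/169/(4π)) = -0.09704356

-0.097044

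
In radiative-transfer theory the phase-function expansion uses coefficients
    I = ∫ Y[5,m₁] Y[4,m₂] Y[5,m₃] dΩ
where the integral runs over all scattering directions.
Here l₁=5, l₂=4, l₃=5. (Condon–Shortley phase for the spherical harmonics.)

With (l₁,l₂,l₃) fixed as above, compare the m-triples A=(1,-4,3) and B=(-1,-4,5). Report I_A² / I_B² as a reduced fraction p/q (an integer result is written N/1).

l's match ⇒ only the (l;m) 3-j factors differ between A and B.
A: triangle coeff Δ(5,4,5) = 1/3153150; Σ_t [0,0]: t=0:+1/27648 = 1/27648; (3j)²=10/429 [(5 4 5; 1 -4 3)], sign=+1
B: triangle coeff Δ(5,4,5) = 1/3153150; Σ_t [0,0]: t=0:+1/414720 = 1/414720; (3j)²=2/429 [(5 4 5; -1 -4 5)], sign=+1
I_A²/I_B² = (10/429)/(2/429) = 5/1

5/1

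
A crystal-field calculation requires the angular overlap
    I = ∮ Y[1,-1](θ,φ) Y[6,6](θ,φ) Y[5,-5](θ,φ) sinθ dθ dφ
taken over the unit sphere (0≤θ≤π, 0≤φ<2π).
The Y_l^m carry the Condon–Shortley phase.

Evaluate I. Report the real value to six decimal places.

Rules hold: Σm=0, L=12 even, 5≤5≤7.
N = 3·13·11 = 429
Δ = 2!·0!·10!/13! = 1/858
Racah Σ t=1..1: t=1:−1/14400 = -1/14400
⇒ 3j(1 6 5; 0 0 0)² = 6/143, sgn +1
Racah Σ t=2..2: t=2:+1/7257600 = 1/7257600
⇒ 3j(1 6 5; -1 6 -5)² = 1/13, sgn +1
4πI² = N·(3j₀)²·(3jₘ)² = 18/13
I = +1·√(1.38462/4π) = 0.33194004

0.331940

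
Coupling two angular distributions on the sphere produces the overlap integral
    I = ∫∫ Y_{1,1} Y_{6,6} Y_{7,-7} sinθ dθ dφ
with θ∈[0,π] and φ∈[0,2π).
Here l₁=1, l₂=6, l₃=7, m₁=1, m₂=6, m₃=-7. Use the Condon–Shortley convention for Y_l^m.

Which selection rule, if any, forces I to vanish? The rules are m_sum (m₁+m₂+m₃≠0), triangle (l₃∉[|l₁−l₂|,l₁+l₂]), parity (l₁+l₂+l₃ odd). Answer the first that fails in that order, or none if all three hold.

none

m₁+m₂+m₃ = 1 + 6 − 7 = 0  ✓
triangle: |1−6|=5 ≤ l₃=7 ≤ 1+6=7  ✓
parity: l₁+l₂+l₃ = 14 is even  ✓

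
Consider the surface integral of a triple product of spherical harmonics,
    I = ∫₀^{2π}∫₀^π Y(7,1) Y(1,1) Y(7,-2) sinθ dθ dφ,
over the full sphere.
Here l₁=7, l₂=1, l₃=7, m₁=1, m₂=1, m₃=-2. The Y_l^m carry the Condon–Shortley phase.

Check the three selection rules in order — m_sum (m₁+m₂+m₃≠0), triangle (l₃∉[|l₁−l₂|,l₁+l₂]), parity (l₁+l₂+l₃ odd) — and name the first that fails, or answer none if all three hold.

parity

m₁+m₂+m₃ = 1 + 1 − 2 = 0  ✓
triangle: |7−1|=6 ≤ l₃=7 ≤ 7+1=8  ✓
parity: l₁+l₂+l₃ = 15 is odd  ✗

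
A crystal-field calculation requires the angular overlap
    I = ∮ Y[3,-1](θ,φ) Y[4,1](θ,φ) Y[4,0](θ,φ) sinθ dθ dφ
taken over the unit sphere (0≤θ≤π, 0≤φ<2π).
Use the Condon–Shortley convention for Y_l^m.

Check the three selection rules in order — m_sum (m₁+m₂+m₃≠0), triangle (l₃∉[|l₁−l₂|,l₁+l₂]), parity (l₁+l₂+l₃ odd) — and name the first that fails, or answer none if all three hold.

Σmᵢ = 0  ✓
l₃∈[|l₁−l₂|,l₁+l₂]=[1,7], have l₃=4  ✓
Σlᵢ = 11 ⇒ odd  ✗

parity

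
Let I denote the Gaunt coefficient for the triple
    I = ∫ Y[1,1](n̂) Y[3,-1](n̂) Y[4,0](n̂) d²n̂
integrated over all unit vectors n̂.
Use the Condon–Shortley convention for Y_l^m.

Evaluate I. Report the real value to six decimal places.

0.150786

Rules hold: Σm=0, L=8 even, 2≤4≤4.
N = 3·7·9 = 189
Δ = 0!·2!·6!/9! = 1/252
Racah Σ t=0..0: t=0:+1/36 = 1/36
⇒ 3j(1 3 4; 0 0 0)² = 4/63, sgn +1
Racah Σ t=0..0: t=0:+1/96 = 1/96
⇒ 3j(1 3 4; 1 -1 0)² = 1/42, sgn +1
4πI² = N·(3j₀)²·(3jₘ)² = 2/7
I = +1·√(0.285714/4π) = 0.15078601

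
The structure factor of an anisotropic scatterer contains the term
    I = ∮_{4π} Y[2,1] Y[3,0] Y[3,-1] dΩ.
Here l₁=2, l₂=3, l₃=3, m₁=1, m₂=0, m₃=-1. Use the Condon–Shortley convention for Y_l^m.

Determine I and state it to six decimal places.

-0.059471

Rules hold: Σm=0, L=8 even, 1≤3≤5.
N = 5·7·7 = 245
Δ = 2!·2!·4!/9! = 1/3780
Racah Σ t=0..2: t=0:+1/24 t=1:−1/4 t=2:+1/24 = -1/6
⇒ 3j(2 3 3; 0 0 0)² = 4/105, sgn +1
Racah Σ t=0..1: t=0:+1/12 t=1:−1/8 = -1/24
⇒ 3j(2 3 3; 1 0 -1)² = 1/210, sgn -1
4πI² = N·(3j₀)²·(3jₘ)² = 2/45
I = -1·√(0.0444444/4π) = -0.05947080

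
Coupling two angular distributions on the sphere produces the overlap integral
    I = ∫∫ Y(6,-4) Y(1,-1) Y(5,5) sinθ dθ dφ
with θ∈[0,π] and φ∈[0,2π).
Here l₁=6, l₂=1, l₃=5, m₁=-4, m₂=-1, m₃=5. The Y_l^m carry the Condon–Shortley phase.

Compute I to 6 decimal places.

0.040859

m-sum 0 ✓  L=12 even ✓  5≤5≤7 ✓
Π(2lᵢ+1) = 13×3×11 = 429
triangle coeff Δ(6,1,5) = 1/858
Σ_t [1,1]: t=1:−1/14400 = -1/14400
(3j)²=6/143 [(6 1 5; 0 0 0)], sign=+1
Σ_t [0,0]: t=0:+1/7257600 = 1/7257600
(3j)²=1/858 [(6 1 5; -4 -1 5)], sign=+1
⇒ 4πI² = 3/143
I = (+1)√(3/143/(4π)) = 0.04085899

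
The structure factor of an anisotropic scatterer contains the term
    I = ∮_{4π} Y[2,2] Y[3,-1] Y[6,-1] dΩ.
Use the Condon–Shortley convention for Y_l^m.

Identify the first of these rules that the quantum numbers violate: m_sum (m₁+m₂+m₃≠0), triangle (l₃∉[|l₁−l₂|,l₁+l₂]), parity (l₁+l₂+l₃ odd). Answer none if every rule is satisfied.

Σmᵢ = 0  ✓
l₃∈[|l₁−l₂|,l₁+l₂]=[1,5], have l₃=6  ✗
Σlᵢ = 11 ⇒ odd

triangle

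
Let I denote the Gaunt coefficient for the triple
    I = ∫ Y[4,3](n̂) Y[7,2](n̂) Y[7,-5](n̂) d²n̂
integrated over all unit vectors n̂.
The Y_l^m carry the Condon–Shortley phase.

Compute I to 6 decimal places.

0.160152

Rules hold: Σm=0, L=18 even, 3≤7≤11.
N = 9·15·15 = 2025
Δ = 4!·4!·10!/19! = 1/58198140
Racah Σ t=0..4: t=0:+1/17418240 t=1:−1/622080 t=2:+1/230400 t=3:−1/622080 t=4:+1/17418240 = 1/806400
⇒ 3j(4 7 7; 0 0 0)² = 2268/230945, sgn -1
Racah Σ t=0..1: t=0:+1/52254720 t=1:−1/11612160 = -1/14929920
⇒ 3j(4 7 7; 3 2 -5)² = 1225/75582, sgn -1
4πI² = N·(3j₀)²·(3jₘ)² = 62511750/193947611
I = +1·√(0.322313/4π) = 0.16015248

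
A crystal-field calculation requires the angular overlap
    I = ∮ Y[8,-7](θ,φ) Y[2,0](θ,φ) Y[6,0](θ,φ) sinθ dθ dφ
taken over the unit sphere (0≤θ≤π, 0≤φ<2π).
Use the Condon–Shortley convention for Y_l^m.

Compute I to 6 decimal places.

0.000000

Σmᵢ = -7 ≠ 0, so the φ-integral vanishes; I = 0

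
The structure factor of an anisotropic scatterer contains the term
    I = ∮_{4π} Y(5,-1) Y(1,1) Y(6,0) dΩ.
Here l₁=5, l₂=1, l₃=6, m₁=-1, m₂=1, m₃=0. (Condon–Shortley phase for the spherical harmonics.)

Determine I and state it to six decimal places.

0.158246

Rules hold: Σm=0, L=12 even, 4≤6≤6.
N = 11·3·13 = 429
Δ = 0!·10!·2!/13! = 1/858
Racah Σ t=0..0: t=0:+1/14400 = 1/14400
⇒ 3j(5 1 6; 0 0 0)² = 6/143, sgn +1
Racah Σ t=0..0: t=0:+1/34560 = 1/34560
⇒ 3j(5 1 6; -1 1 0)² = 5/286, sgn +1
4πI² = N·(3j₀)²·(3jₘ)² = 45/143
I = +1·√(0.314685/4π) = 0.15824621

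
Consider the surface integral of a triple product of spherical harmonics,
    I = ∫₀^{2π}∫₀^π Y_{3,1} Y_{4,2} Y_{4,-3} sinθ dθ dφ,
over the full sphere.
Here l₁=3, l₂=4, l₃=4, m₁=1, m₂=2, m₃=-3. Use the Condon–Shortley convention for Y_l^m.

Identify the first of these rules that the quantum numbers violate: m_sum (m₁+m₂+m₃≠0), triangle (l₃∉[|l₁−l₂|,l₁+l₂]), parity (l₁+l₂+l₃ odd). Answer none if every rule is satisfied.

Σmᵢ = 0  ✓
l₃∈[|l₁−l₂|,l₁+l₂]=[1,7], have l₃=4  ✓
Σlᵢ = 11 ⇒ odd  ✗

parity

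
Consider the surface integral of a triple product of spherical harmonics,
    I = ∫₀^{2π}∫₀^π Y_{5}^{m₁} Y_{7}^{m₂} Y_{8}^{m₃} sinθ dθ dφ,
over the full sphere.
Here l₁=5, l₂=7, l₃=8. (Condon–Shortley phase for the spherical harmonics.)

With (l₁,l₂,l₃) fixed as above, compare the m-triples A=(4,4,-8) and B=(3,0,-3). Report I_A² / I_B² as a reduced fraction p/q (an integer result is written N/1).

143/144

Same 5,7,8: normalisation and zero-m 3j drop out of the ratio.
A: Δ: 4! 6! 10! / 21! → 1/814773960; sum: t=1:−1/15676416000 = -1/15676416000; 3j²(5 7 8; 4 4 -8) = Δ·Π!·Σ² = 44/4845  (sign -1)
B: Δ: 4! 6! 10! / 21! → 1/814773960; sum: t=0:+1/34836480 t=1:−1/12441600 t=2:+1/41472000 = -1/36288000; 3j²(5 7 8; 3 0 -3) = Δ·Π!·Σ² = 192/20995  (sign +1)
I_A²/I_B² = (44/4845)/(192/20995) = 143/144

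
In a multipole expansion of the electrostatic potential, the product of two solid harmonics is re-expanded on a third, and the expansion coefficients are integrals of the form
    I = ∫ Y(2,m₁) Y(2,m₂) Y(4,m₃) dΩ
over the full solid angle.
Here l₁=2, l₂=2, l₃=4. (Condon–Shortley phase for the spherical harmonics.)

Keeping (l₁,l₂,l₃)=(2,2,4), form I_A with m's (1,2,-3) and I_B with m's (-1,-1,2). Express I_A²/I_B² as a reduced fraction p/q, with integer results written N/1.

l's match ⇒ only the (l;m) 3-j factors differ between A and B.
A: triangle coeff Δ(2,2,4) = 1/630; Σ_t [0,0]: t=0:+1/144 = 1/144; (3j)²=1/18 [(2 2 4; 1 2 -3)], sign=-1
B: triangle coeff Δ(2,2,4) = 1/630; Σ_t [0,0]: t=0:+1/36 = 1/36; (3j)²=4/63 [(2 2 4; -1 -1 2)], sign=+1
I_A²/I_B² = (1/18)/(4/63) = 7/8

7/8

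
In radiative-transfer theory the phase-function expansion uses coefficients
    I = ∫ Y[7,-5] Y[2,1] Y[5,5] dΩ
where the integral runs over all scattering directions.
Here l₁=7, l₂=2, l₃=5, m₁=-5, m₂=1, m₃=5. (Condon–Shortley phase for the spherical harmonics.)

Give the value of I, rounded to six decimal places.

0.000000

m-sum = -5 + 1 + 5 = 1 ≠ 0 ⇒ I = 0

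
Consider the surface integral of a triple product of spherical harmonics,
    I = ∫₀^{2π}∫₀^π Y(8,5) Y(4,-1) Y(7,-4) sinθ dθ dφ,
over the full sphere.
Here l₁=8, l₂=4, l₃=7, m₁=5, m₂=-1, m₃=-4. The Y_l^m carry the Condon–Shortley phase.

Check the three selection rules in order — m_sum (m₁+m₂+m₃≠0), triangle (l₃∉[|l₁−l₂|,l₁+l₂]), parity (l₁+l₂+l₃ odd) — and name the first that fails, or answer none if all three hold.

Σmᵢ = 0  ✓
l₃∈[|l₁−l₂|,l₁+l₂]=[4,12], have l₃=7  ✓
Σlᵢ = 19 ⇒ odd  ✗

parity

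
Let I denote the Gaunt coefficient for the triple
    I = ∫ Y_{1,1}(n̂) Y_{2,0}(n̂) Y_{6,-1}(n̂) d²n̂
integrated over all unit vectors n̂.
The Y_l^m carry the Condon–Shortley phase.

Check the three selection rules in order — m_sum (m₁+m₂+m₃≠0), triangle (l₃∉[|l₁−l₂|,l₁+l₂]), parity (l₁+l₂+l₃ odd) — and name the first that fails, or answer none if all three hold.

Σmᵢ = 0  ✓
l₃∈[|l₁−l₂|,l₁+l₂]=[1,3], have l₃=6  ✗
Σlᵢ = 9 ⇒ odd

triangle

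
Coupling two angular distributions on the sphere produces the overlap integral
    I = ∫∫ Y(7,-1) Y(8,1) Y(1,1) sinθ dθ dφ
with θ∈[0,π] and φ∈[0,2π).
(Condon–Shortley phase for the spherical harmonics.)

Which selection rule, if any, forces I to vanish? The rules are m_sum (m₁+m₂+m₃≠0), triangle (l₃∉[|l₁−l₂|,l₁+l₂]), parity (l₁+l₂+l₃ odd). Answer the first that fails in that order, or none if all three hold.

m_sum

Σmᵢ = 1  ✗
l₃∈[|l₁−l₂|,l₁+l₂]=[1,15], have l₃=1
Σlᵢ = 16 ⇒ even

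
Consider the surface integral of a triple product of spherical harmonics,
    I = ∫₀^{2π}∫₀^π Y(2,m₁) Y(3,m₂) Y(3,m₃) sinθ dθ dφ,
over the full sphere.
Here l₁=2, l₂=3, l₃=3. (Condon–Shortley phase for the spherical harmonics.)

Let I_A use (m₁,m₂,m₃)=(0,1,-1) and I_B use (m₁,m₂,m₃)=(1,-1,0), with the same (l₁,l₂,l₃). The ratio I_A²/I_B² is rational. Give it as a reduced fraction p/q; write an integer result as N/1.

l's match ⇒ only the (l;m) 3-j factors differ between A and B.
A: triangle coeff Δ(2,3,3) = 1/3780; Σ_t [0,2]: t=0:+1/96 t=1:−1/6 t=2:+1/16 = -3/32; (3j)²=3/140 [(2 3 3; 0 1 -1)], sign=-1
B: triangle coeff Δ(2,3,3) = 1/3780; Σ_t [0,1]: t=0:+1/8 t=1:−1/12 = 1/24; (3j)²=1/210 [(2 3 3; 1 -1 0)], sign=-1
I_A²/I_B² = (3/140)/(1/210) = 9/2

9/2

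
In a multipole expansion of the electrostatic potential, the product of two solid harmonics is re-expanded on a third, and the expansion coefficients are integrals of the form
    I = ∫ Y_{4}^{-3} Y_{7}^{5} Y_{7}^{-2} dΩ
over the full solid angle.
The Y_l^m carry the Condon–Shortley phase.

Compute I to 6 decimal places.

0.160152

m-sum 0 ✓  L=18 even ✓  3≤7≤11 ✓
Π(2lᵢ+1) = 9×15×15 = 2025
triangle coeff Δ(4,7,7) = 1/58198140
Σ_t [0,4]: t=0:+1/17418240 t=1:−1/622080 t=2:+1/230400 t=3:−1/622080 t=4:+1/17418240 = 1/806400
(3j)²=2268/230945 [(4 7 7; 0 0 0)], sign=-1
Σ_t [3,4]: t=3:−1/52254720 t=4:+1/11612160 = 1/14929920
(3j)²=1225/75582 [(4 7 7; -3 5 -2)], sign=-1
⇒ 4πI² = 62511750/193947611
I = (+1)√(62511750/193947611/(4π)) = 0.16015248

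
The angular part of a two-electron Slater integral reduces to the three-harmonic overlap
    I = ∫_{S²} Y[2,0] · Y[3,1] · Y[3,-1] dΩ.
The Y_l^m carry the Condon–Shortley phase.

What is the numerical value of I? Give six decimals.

m-sum 0 ✓  L=8 even ✓  1≤3≤5 ✓
Π(2lᵢ+1) = 5×7×7 = 245
triangle coeff Δ(2,3,3) = 1/3780
Σ_t [0,2]: t=0:+1/24 t=1:−1/4 t=2:+1/24 = -1/6
(3j)²=4/105 [(2 3 3; 0 0 0)], sign=+1
Σ_t [0,2]: t=0:+1/96 t=1:−1/6 t=2:+1/16 = -3/32
(3j)²=3/140 [(2 3 3; 0 1 -1)], sign=-1
⇒ 4πI² = 1/5
I = (-1)√(1/5/(4π)) = -0.12615663

-0.126157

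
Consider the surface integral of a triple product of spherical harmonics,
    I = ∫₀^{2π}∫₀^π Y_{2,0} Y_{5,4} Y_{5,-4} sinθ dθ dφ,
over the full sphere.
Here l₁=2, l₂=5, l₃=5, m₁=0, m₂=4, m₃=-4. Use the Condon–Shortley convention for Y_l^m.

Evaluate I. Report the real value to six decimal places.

Rules hold: Σm=0, L=12 even, 3≤5≤7.
N = 5·11·11 = 605
Δ = 2!·2!·8!/13! = 1/38610
Racah Σ t=0..2: t=0:+1/2880 t=1:−1/576 t=2:+1/2880 = -1/960
⇒ 3j(2 5 5; 0 0 0)² = 10/429, sgn +1
Racah Σ t=1..2: t=1:−1/40320 t=2:+1/20160 = 1/40320
⇒ 3j(2 5 5; 0 4 -4)² = 6/715, sgn -1
4πI² = N·(3j₀)²·(3jₘ)² = 20/169
I = -1·√(0.118343/4π) = -0.09704356

-0.097044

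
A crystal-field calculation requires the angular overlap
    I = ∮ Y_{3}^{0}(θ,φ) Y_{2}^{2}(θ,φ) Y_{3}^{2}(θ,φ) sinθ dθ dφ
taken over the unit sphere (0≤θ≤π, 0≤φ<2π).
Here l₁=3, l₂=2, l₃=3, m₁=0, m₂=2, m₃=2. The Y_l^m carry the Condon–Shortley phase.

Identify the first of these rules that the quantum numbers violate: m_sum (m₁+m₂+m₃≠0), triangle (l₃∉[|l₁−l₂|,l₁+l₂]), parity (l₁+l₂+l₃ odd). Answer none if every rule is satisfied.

azimuthal sum: 0 + 2 + 2 = 4  ✗
1 ≤ 3 ≤ 5 (triangle on l)
L = 3 + 2 + 3 = 8 (even)

m_sum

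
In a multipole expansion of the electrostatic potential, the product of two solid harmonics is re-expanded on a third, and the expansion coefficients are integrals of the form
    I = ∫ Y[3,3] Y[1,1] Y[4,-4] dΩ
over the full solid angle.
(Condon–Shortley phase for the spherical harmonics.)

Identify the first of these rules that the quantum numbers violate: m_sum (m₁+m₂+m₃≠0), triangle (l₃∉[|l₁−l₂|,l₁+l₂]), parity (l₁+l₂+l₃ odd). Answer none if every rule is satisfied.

m₁+m₂+m₃ = 3 + 1 − 4 = 0  ✓
triangle: |3−1|=2 ≤ l₃=4 ≤ 3+1=4  ✓
parity: l₁+l₂+l₃ = 8 is even  ✓

none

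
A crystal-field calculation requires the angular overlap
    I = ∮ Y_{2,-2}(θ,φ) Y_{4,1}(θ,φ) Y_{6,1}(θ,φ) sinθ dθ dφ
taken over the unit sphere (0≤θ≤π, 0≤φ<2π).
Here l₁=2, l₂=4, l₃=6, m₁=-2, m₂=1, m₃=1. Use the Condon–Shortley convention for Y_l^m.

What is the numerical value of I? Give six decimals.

Checks pass: Σm=0; 12 even; l₃=6∈[2,6].
(2·2+1)(2·4+1)(2·6+1) = 585
Δ: 0! 4! 8! / 13! → 1/6435
sum: t=0:+1/2304 = 1/2304
3j²(2 4 6; 0 0 0) = Δ·Π!·Σ² = 5/143  (sign +1)
sum: t=0:+1/17280 = 1/17280
3j²(2 4 6; -2 1 1) = Δ·Π!·Σ² = 7/1287  (sign -1)
combine: 4πI² = 585·5/143·7/1287 = 175/1573
take √, sign -1: I = -0.09409136

-0.094091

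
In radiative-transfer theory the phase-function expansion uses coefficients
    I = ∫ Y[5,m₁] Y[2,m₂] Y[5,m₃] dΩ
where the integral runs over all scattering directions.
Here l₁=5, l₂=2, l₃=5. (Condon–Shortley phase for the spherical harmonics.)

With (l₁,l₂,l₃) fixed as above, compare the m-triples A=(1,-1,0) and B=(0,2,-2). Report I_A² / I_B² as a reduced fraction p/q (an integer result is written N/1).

Same 5,2,5: normalisation and zero-m 3j drop out of the ratio.
A: Δ: 2! 8! 2! / 13! → 1/38610; sum: t=0:+1/1152 t=1:−1/1440 = 1/5760; 3j²(5 2 5; 1 -1 0) = Δ·Π!·Σ² = 1/858  (sign -1)
B: Δ: 2! 8! 2! / 13! → 1/38610; sum: t=2:+1/2880 = 1/2880; 3j²(5 2 5; 0 2 -2) = Δ·Π!·Σ² = 14/429  (sign -1)
I_A²/I_B² = (1/858)/(14/429) = 1/28

1/28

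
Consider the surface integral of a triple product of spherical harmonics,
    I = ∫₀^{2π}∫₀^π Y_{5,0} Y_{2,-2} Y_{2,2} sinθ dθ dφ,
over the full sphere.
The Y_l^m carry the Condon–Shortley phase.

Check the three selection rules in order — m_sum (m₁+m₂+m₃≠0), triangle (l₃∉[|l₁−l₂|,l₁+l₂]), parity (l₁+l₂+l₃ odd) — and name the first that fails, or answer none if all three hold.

m₁+m₂+m₃ = 0 − 2 + 2 = 0  ✓
triangle: |5−2|=3 ≤ l₃=2 ≤ 5+2=7  ✗
parity: l₁+l₂+l₃ = 9 is odd

triangle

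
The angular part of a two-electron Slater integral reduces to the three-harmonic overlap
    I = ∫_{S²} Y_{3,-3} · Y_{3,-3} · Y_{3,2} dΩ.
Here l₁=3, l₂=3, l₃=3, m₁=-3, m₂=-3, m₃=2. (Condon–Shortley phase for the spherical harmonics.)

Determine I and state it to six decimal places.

0.000000

-3 − 3 + 2 = -4 ≠ 0: azimuthal integral kills it; I = 0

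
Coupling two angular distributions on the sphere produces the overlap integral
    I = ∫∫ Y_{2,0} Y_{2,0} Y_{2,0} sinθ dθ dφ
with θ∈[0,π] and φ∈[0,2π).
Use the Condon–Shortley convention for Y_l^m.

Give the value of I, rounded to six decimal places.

Rules hold: Σm=0, L=6 even, 0≤2≤4.
N = 5·5·5 = 125
Δ = 2!·2!·2!/7! = 1/630
Racah Σ t=0..2: t=0:+1/8 t=1:−1/1 t=2:+1/8 = -3/4
⇒ 3j(2 2 2; 0 0 0)² = 2/35, sgn -1
(m-triple is (0,0,0) — same symbol as above.)
4πI² = N·(3j₀)²·(3jₘ)² = 20/49
I = +1·√(0.408163/4π) = 0.18022375

0.180224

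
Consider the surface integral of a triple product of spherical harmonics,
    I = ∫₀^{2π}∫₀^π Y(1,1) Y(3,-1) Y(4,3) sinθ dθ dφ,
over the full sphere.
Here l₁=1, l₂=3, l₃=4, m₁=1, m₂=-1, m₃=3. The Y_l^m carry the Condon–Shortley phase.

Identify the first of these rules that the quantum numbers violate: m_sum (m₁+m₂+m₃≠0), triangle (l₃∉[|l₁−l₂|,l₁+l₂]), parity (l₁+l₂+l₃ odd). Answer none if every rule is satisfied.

m_sum

Σmᵢ = 3  ✗
l₃∈[|l₁−l₂|,l₁+l₂]=[2,4], have l₃=4
Σlᵢ = 8 ⇒ even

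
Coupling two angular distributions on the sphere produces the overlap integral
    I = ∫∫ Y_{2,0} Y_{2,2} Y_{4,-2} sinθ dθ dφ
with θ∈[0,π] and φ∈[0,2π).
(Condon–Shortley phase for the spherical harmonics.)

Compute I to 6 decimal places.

Rules hold: Σm=0, L=8 even, 0≤4≤4.
N = 5·5·9 = 225
Δ = 0!·4!·4!/9! = 1/630
Racah Σ t=0..0: t=0:+1/16 = 1/16
⇒ 3j(2 2 4; 0 0 0)² = 2/35, sgn +1
Racah Σ t=0..0: t=0:+1/96 = 1/96
⇒ 3j(2 2 4; 0 2 -2)² = 1/42, sgn +1
4πI² = N·(3j₀)²·(3jₘ)² = 15/49
I = +1·√(0.306122/4π) = 0.15607835

0.156078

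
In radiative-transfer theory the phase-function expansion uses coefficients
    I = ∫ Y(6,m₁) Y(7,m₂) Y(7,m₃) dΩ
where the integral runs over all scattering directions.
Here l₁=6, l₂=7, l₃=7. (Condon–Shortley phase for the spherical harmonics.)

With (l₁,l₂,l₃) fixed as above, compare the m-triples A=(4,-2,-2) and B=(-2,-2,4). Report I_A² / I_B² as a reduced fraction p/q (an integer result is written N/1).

15/11

Shared (l₁,l₂,l₃)=(6,7,7): N and (l;000)² cancel in I_A²/I_B².
A: Δ = 6!·6!·8!/21! = 1/2444321880; Racah Σ t=0..2: t=0:+1/24883200 t=1:−1/8294400 t=2:+1/24883200 = -1/24883200; ⇒ 3j(6 7 7; 4 -2 -2)² = 420/46189, sgn +1
B: Δ = 6!·6!·8!/21! = 1/2444321880; Racah Σ t=2..5: t=2:+1/24883200 t=3:−1/6220800 t=4:+1/11612160 t=5:−1/174182400 = -1/24883200; ⇒ 3j(6 7 7; -2 -2 4)² = 28/4199, sgn +1
I_A²/I_B² = (420/46189)/(28/4199) = 15/11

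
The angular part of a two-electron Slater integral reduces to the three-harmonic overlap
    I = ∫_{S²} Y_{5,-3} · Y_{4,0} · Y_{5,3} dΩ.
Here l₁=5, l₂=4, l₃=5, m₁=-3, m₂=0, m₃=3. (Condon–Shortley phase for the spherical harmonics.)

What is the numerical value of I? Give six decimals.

0.130198

Checks pass: Σm=0; 14 even; l₃=5∈[1,9].
(2·5+1)(2·4+1)(2·5+1) = 1089
Δ: 4! 6! 4! / 15! → 1/3153150
sum: t=0:+1/69120 t=1:−1/1728 t=2:+1/576 t=3:−1/1728 t=4:+1/69120 = 7/11520
3j²(5 4 5; 0 0 0) = Δ·Π!·Σ² = 2/143  (sign -1)
sum: t=2:+1/11520 t=3:−1/4320 t=4:+1/27648 = -1/9216
3j²(5 4 5; -3 0 3) = Δ·Π!·Σ² = 2/143  (sign -1)
combine: 4πI² = 1089·2/143·2/143 = 36/169
take √, sign +1: I = 0.13019760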